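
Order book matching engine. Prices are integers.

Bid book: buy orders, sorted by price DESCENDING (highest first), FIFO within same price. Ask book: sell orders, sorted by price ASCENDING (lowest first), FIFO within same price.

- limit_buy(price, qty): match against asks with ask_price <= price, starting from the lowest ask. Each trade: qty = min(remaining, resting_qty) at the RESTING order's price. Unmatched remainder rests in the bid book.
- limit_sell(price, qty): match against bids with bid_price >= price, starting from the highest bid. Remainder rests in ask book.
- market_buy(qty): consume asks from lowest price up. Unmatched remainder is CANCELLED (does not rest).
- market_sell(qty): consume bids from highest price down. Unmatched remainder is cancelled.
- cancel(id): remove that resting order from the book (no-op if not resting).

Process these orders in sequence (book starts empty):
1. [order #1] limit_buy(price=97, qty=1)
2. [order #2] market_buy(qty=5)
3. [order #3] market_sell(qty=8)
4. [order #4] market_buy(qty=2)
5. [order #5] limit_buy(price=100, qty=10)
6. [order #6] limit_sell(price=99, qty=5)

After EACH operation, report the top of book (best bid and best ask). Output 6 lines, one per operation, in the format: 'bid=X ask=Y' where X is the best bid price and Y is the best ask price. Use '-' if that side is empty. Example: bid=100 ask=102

Answer: bid=97 ask=-
bid=97 ask=-
bid=- ask=-
bid=- ask=-
bid=100 ask=-
bid=100 ask=-

Derivation:
After op 1 [order #1] limit_buy(price=97, qty=1): fills=none; bids=[#1:1@97] asks=[-]
After op 2 [order #2] market_buy(qty=5): fills=none; bids=[#1:1@97] asks=[-]
After op 3 [order #3] market_sell(qty=8): fills=#1x#3:1@97; bids=[-] asks=[-]
After op 4 [order #4] market_buy(qty=2): fills=none; bids=[-] asks=[-]
After op 5 [order #5] limit_buy(price=100, qty=10): fills=none; bids=[#5:10@100] asks=[-]
After op 6 [order #6] limit_sell(price=99, qty=5): fills=#5x#6:5@100; bids=[#5:5@100] asks=[-]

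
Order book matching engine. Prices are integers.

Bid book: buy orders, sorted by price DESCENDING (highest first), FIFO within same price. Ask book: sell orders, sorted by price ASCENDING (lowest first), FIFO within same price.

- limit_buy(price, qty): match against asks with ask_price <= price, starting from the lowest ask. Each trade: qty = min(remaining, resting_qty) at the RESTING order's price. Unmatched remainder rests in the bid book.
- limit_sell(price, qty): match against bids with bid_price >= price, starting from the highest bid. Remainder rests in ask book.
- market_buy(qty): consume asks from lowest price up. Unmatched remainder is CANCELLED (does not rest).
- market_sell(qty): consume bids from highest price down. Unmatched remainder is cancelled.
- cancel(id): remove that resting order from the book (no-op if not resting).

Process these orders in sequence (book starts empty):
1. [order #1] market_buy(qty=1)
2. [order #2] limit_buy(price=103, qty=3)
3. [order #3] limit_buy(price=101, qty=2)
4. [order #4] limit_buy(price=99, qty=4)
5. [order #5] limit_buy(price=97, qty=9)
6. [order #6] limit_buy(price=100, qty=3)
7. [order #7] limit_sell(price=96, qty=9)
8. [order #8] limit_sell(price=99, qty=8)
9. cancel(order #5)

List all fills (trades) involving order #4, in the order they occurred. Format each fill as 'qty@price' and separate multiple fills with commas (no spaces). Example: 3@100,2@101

After op 1 [order #1] market_buy(qty=1): fills=none; bids=[-] asks=[-]
After op 2 [order #2] limit_buy(price=103, qty=3): fills=none; bids=[#2:3@103] asks=[-]
After op 3 [order #3] limit_buy(price=101, qty=2): fills=none; bids=[#2:3@103 #3:2@101] asks=[-]
After op 4 [order #4] limit_buy(price=99, qty=4): fills=none; bids=[#2:3@103 #3:2@101 #4:4@99] asks=[-]
After op 5 [order #5] limit_buy(price=97, qty=9): fills=none; bids=[#2:3@103 #3:2@101 #4:4@99 #5:9@97] asks=[-]
After op 6 [order #6] limit_buy(price=100, qty=3): fills=none; bids=[#2:3@103 #3:2@101 #6:3@100 #4:4@99 #5:9@97] asks=[-]
After op 7 [order #7] limit_sell(price=96, qty=9): fills=#2x#7:3@103 #3x#7:2@101 #6x#7:3@100 #4x#7:1@99; bids=[#4:3@99 #5:9@97] asks=[-]
After op 8 [order #8] limit_sell(price=99, qty=8): fills=#4x#8:3@99; bids=[#5:9@97] asks=[#8:5@99]
After op 9 cancel(order #5): fills=none; bids=[-] asks=[#8:5@99]

Answer: 1@99,3@99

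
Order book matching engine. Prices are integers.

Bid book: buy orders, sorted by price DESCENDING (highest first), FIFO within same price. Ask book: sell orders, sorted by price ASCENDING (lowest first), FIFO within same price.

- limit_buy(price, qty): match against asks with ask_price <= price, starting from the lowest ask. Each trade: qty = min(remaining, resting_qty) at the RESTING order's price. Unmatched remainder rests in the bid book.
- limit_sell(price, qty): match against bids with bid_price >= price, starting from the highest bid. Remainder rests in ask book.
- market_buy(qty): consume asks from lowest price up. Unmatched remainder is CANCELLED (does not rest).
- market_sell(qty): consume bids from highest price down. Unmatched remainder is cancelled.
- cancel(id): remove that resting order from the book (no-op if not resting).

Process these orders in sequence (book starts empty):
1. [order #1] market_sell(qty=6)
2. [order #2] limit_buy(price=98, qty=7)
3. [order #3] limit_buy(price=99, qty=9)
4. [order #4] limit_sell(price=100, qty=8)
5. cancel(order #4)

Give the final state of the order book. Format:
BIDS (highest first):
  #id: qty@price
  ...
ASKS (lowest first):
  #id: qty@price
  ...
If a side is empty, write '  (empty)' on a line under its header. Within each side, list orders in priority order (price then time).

After op 1 [order #1] market_sell(qty=6): fills=none; bids=[-] asks=[-]
After op 2 [order #2] limit_buy(price=98, qty=7): fills=none; bids=[#2:7@98] asks=[-]
After op 3 [order #3] limit_buy(price=99, qty=9): fills=none; bids=[#3:9@99 #2:7@98] asks=[-]
After op 4 [order #4] limit_sell(price=100, qty=8): fills=none; bids=[#3:9@99 #2:7@98] asks=[#4:8@100]
After op 5 cancel(order #4): fills=none; bids=[#3:9@99 #2:7@98] asks=[-]

Answer: BIDS (highest first):
  #3: 9@99
  #2: 7@98
ASKS (lowest first):
  (empty)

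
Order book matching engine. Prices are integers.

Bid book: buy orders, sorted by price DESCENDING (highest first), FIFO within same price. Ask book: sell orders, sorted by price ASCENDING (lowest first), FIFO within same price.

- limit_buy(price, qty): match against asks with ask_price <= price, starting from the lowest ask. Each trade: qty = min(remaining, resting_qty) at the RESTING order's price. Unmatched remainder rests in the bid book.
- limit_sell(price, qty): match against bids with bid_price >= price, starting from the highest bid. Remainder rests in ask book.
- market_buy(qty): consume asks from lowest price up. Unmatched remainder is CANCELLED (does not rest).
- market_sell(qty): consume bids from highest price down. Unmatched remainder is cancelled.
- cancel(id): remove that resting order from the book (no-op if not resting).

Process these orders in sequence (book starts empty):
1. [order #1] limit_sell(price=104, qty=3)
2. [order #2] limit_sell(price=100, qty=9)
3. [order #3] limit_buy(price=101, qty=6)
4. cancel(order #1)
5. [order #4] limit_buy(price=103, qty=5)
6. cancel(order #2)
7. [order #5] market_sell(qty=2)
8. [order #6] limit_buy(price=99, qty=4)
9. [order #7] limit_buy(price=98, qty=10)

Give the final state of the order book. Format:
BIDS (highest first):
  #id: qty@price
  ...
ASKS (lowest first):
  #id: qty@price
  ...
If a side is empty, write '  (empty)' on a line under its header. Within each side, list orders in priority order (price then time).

Answer: BIDS (highest first):
  #6: 4@99
  #7: 10@98
ASKS (lowest first):
  (empty)

Derivation:
After op 1 [order #1] limit_sell(price=104, qty=3): fills=none; bids=[-] asks=[#1:3@104]
After op 2 [order #2] limit_sell(price=100, qty=9): fills=none; bids=[-] asks=[#2:9@100 #1:3@104]
After op 3 [order #3] limit_buy(price=101, qty=6): fills=#3x#2:6@100; bids=[-] asks=[#2:3@100 #1:3@104]
After op 4 cancel(order #1): fills=none; bids=[-] asks=[#2:3@100]
After op 5 [order #4] limit_buy(price=103, qty=5): fills=#4x#2:3@100; bids=[#4:2@103] asks=[-]
After op 6 cancel(order #2): fills=none; bids=[#4:2@103] asks=[-]
After op 7 [order #5] market_sell(qty=2): fills=#4x#5:2@103; bids=[-] asks=[-]
After op 8 [order #6] limit_buy(price=99, qty=4): fills=none; bids=[#6:4@99] asks=[-]
After op 9 [order #7] limit_buy(price=98, qty=10): fills=none; bids=[#6:4@99 #7:10@98] asks=[-]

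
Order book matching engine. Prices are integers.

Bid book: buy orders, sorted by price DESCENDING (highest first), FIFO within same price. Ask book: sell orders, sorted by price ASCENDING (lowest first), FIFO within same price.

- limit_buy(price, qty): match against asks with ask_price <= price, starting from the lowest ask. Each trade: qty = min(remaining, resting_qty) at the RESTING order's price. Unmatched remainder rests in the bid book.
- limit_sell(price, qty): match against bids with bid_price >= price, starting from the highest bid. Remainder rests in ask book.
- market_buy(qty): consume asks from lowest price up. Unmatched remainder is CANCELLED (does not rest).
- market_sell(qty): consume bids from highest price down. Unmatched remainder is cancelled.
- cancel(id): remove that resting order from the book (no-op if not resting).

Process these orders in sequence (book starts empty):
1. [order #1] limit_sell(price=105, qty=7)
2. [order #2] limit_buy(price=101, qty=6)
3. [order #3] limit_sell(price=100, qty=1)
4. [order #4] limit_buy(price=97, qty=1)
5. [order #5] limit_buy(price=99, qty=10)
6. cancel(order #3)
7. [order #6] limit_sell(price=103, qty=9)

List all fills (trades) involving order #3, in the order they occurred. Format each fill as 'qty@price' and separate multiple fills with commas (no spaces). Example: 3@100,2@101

After op 1 [order #1] limit_sell(price=105, qty=7): fills=none; bids=[-] asks=[#1:7@105]
After op 2 [order #2] limit_buy(price=101, qty=6): fills=none; bids=[#2:6@101] asks=[#1:7@105]
After op 3 [order #3] limit_sell(price=100, qty=1): fills=#2x#3:1@101; bids=[#2:5@101] asks=[#1:7@105]
After op 4 [order #4] limit_buy(price=97, qty=1): fills=none; bids=[#2:5@101 #4:1@97] asks=[#1:7@105]
After op 5 [order #5] limit_buy(price=99, qty=10): fills=none; bids=[#2:5@101 #5:10@99 #4:1@97] asks=[#1:7@105]
After op 6 cancel(order #3): fills=none; bids=[#2:5@101 #5:10@99 #4:1@97] asks=[#1:7@105]
After op 7 [order #6] limit_sell(price=103, qty=9): fills=none; bids=[#2:5@101 #5:10@99 #4:1@97] asks=[#6:9@103 #1:7@105]

Answer: 1@101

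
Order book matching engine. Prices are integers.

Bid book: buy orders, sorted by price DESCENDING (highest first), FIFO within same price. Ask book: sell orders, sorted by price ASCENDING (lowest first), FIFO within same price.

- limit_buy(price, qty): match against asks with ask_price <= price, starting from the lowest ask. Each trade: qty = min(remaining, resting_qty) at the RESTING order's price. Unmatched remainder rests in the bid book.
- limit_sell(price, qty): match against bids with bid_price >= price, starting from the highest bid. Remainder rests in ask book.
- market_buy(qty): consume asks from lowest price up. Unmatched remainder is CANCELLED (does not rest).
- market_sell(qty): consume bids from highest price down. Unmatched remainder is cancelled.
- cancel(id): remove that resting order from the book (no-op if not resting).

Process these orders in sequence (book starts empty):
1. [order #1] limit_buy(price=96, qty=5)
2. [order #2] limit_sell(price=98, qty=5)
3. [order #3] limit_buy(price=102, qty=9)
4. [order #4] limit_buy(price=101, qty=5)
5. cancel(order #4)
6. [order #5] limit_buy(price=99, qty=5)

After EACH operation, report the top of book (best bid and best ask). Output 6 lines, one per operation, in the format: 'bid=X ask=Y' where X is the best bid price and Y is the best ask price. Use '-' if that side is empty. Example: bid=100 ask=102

After op 1 [order #1] limit_buy(price=96, qty=5): fills=none; bids=[#1:5@96] asks=[-]
After op 2 [order #2] limit_sell(price=98, qty=5): fills=none; bids=[#1:5@96] asks=[#2:5@98]
After op 3 [order #3] limit_buy(price=102, qty=9): fills=#3x#2:5@98; bids=[#3:4@102 #1:5@96] asks=[-]
After op 4 [order #4] limit_buy(price=101, qty=5): fills=none; bids=[#3:4@102 #4:5@101 #1:5@96] asks=[-]
After op 5 cancel(order #4): fills=none; bids=[#3:4@102 #1:5@96] asks=[-]
After op 6 [order #5] limit_buy(price=99, qty=5): fills=none; bids=[#3:4@102 #5:5@99 #1:5@96] asks=[-]

Answer: bid=96 ask=-
bid=96 ask=98
bid=102 ask=-
bid=102 ask=-
bid=102 ask=-
bid=102 ask=-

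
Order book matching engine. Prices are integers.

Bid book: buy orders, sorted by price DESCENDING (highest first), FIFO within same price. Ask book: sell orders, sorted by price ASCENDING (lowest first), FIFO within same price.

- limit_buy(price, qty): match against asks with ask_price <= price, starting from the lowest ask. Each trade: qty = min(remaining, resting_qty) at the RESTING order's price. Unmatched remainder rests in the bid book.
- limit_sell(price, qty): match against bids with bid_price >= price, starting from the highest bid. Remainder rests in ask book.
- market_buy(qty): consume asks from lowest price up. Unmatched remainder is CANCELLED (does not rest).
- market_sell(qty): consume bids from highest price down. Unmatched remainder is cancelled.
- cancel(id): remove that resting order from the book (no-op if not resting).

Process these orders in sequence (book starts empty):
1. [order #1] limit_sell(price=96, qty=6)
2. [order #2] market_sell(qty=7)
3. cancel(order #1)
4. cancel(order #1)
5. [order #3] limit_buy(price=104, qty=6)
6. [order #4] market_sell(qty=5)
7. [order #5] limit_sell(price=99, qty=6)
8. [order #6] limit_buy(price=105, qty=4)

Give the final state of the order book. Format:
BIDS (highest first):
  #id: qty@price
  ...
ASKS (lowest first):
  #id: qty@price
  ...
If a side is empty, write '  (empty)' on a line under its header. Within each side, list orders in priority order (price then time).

Answer: BIDS (highest first):
  (empty)
ASKS (lowest first):
  #5: 1@99

Derivation:
After op 1 [order #1] limit_sell(price=96, qty=6): fills=none; bids=[-] asks=[#1:6@96]
After op 2 [order #2] market_sell(qty=7): fills=none; bids=[-] asks=[#1:6@96]
After op 3 cancel(order #1): fills=none; bids=[-] asks=[-]
After op 4 cancel(order #1): fills=none; bids=[-] asks=[-]
After op 5 [order #3] limit_buy(price=104, qty=6): fills=none; bids=[#3:6@104] asks=[-]
After op 6 [order #4] market_sell(qty=5): fills=#3x#4:5@104; bids=[#3:1@104] asks=[-]
After op 7 [order #5] limit_sell(price=99, qty=6): fills=#3x#5:1@104; bids=[-] asks=[#5:5@99]
After op 8 [order #6] limit_buy(price=105, qty=4): fills=#6x#5:4@99; bids=[-] asks=[#5:1@99]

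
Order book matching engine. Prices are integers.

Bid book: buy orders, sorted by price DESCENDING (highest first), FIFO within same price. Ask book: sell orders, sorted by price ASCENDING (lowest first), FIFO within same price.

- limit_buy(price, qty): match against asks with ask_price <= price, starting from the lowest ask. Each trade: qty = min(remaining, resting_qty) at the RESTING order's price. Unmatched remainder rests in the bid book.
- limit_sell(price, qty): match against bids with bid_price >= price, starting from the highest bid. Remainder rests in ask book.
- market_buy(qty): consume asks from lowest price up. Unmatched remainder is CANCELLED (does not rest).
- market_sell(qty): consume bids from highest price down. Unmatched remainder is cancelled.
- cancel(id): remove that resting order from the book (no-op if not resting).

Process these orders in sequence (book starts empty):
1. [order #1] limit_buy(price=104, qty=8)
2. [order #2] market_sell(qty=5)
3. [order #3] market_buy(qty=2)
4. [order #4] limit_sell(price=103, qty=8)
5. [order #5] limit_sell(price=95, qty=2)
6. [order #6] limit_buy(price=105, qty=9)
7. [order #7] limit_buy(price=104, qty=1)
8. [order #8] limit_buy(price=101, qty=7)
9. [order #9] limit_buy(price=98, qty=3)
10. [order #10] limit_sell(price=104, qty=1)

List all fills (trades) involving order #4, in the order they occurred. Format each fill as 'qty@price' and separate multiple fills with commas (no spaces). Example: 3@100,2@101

Answer: 3@104,5@103

Derivation:
After op 1 [order #1] limit_buy(price=104, qty=8): fills=none; bids=[#1:8@104] asks=[-]
After op 2 [order #2] market_sell(qty=5): fills=#1x#2:5@104; bids=[#1:3@104] asks=[-]
After op 3 [order #3] market_buy(qty=2): fills=none; bids=[#1:3@104] asks=[-]
After op 4 [order #4] limit_sell(price=103, qty=8): fills=#1x#4:3@104; bids=[-] asks=[#4:5@103]
After op 5 [order #5] limit_sell(price=95, qty=2): fills=none; bids=[-] asks=[#5:2@95 #4:5@103]
After op 6 [order #6] limit_buy(price=105, qty=9): fills=#6x#5:2@95 #6x#4:5@103; bids=[#6:2@105] asks=[-]
After op 7 [order #7] limit_buy(price=104, qty=1): fills=none; bids=[#6:2@105 #7:1@104] asks=[-]
After op 8 [order #8] limit_buy(price=101, qty=7): fills=none; bids=[#6:2@105 #7:1@104 #8:7@101] asks=[-]
After op 9 [order #9] limit_buy(price=98, qty=3): fills=none; bids=[#6:2@105 #7:1@104 #8:7@101 #9:3@98] asks=[-]
After op 10 [order #10] limit_sell(price=104, qty=1): fills=#6x#10:1@105; bids=[#6:1@105 #7:1@104 #8:7@101 #9:3@98] asks=[-]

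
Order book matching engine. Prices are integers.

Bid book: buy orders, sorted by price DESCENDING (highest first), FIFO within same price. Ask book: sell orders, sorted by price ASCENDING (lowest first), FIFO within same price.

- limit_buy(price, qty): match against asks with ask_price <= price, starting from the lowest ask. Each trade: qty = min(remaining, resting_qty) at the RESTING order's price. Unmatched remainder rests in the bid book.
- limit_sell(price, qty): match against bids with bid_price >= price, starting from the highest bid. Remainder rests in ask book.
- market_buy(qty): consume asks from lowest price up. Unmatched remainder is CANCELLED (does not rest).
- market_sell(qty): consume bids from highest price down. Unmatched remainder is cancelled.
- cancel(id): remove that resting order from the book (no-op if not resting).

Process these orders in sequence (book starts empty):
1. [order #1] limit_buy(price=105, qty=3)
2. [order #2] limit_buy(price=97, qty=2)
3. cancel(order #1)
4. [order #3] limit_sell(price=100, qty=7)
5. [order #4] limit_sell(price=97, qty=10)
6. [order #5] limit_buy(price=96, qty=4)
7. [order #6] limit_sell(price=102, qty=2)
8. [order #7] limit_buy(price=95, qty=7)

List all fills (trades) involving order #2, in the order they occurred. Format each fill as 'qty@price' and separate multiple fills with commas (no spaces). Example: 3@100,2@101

Answer: 2@97

Derivation:
After op 1 [order #1] limit_buy(price=105, qty=3): fills=none; bids=[#1:3@105] asks=[-]
After op 2 [order #2] limit_buy(price=97, qty=2): fills=none; bids=[#1:3@105 #2:2@97] asks=[-]
After op 3 cancel(order #1): fills=none; bids=[#2:2@97] asks=[-]
After op 4 [order #3] limit_sell(price=100, qty=7): fills=none; bids=[#2:2@97] asks=[#3:7@100]
After op 5 [order #4] limit_sell(price=97, qty=10): fills=#2x#4:2@97; bids=[-] asks=[#4:8@97 #3:7@100]
After op 6 [order #5] limit_buy(price=96, qty=4): fills=none; bids=[#5:4@96] asks=[#4:8@97 #3:7@100]
After op 7 [order #6] limit_sell(price=102, qty=2): fills=none; bids=[#5:4@96] asks=[#4:8@97 #3:7@100 #6:2@102]
After op 8 [order #7] limit_buy(price=95, qty=7): fills=none; bids=[#5:4@96 #7:7@95] asks=[#4:8@97 #3:7@100 #6:2@102]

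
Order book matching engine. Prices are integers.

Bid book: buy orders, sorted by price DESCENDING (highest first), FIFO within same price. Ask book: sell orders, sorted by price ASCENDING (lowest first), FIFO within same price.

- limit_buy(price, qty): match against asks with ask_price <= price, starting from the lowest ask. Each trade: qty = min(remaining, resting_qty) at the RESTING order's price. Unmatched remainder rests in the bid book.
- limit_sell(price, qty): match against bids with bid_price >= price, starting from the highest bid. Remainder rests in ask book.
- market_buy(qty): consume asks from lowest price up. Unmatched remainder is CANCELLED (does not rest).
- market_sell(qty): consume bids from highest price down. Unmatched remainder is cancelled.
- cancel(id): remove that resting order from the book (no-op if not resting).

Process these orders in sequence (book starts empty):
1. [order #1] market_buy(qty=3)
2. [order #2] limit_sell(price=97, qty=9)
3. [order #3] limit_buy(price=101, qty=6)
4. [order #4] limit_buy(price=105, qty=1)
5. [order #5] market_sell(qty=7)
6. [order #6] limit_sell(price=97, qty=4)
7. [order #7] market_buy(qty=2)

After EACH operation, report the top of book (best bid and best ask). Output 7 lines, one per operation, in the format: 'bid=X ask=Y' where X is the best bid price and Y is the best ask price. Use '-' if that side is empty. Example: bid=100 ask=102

Answer: bid=- ask=-
bid=- ask=97
bid=- ask=97
bid=- ask=97
bid=- ask=97
bid=- ask=97
bid=- ask=97

Derivation:
After op 1 [order #1] market_buy(qty=3): fills=none; bids=[-] asks=[-]
After op 2 [order #2] limit_sell(price=97, qty=9): fills=none; bids=[-] asks=[#2:9@97]
After op 3 [order #3] limit_buy(price=101, qty=6): fills=#3x#2:6@97; bids=[-] asks=[#2:3@97]
After op 4 [order #4] limit_buy(price=105, qty=1): fills=#4x#2:1@97; bids=[-] asks=[#2:2@97]
After op 5 [order #5] market_sell(qty=7): fills=none; bids=[-] asks=[#2:2@97]
After op 6 [order #6] limit_sell(price=97, qty=4): fills=none; bids=[-] asks=[#2:2@97 #6:4@97]
After op 7 [order #7] market_buy(qty=2): fills=#7x#2:2@97; bids=[-] asks=[#6:4@97]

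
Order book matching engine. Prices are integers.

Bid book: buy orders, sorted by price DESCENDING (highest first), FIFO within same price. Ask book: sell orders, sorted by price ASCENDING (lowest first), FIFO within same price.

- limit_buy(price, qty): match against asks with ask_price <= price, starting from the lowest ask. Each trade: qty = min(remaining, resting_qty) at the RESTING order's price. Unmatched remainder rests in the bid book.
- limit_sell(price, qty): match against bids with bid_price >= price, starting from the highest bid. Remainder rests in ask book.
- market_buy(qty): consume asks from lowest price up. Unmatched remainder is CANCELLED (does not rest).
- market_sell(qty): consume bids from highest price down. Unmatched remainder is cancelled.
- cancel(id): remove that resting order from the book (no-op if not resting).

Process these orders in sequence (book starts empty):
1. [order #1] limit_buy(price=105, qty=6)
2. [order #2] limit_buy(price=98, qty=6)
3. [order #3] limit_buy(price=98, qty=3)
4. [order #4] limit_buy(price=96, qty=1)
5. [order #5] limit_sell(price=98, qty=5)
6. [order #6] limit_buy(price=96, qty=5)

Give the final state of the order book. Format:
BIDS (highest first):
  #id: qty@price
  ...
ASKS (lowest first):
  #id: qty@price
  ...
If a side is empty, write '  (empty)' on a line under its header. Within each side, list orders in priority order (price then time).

Answer: BIDS (highest first):
  #1: 1@105
  #2: 6@98
  #3: 3@98
  #4: 1@96
  #6: 5@96
ASKS (lowest first):
  (empty)

Derivation:
After op 1 [order #1] limit_buy(price=105, qty=6): fills=none; bids=[#1:6@105] asks=[-]
After op 2 [order #2] limit_buy(price=98, qty=6): fills=none; bids=[#1:6@105 #2:6@98] asks=[-]
After op 3 [order #3] limit_buy(price=98, qty=3): fills=none; bids=[#1:6@105 #2:6@98 #3:3@98] asks=[-]
After op 4 [order #4] limit_buy(price=96, qty=1): fills=none; bids=[#1:6@105 #2:6@98 #3:3@98 #4:1@96] asks=[-]
After op 5 [order #5] limit_sell(price=98, qty=5): fills=#1x#5:5@105; bids=[#1:1@105 #2:6@98 #3:3@98 #4:1@96] asks=[-]
After op 6 [order #6] limit_buy(price=96, qty=5): fills=none; bids=[#1:1@105 #2:6@98 #3:3@98 #4:1@96 #6:5@96] asks=[-]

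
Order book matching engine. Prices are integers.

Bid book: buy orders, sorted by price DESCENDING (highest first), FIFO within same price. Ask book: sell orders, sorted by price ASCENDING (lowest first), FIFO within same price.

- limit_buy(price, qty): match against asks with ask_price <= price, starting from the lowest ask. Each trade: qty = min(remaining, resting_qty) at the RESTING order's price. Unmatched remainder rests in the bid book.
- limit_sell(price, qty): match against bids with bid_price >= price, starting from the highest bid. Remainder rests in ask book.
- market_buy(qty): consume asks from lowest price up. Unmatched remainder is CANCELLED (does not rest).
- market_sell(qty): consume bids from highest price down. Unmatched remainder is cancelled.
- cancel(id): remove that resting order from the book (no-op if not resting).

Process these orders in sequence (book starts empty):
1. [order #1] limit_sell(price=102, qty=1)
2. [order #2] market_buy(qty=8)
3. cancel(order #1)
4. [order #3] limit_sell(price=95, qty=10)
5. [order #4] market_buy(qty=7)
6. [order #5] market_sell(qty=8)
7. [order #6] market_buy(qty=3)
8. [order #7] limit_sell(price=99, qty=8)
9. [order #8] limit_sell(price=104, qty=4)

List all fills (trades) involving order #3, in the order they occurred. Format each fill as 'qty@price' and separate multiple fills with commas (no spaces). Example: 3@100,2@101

After op 1 [order #1] limit_sell(price=102, qty=1): fills=none; bids=[-] asks=[#1:1@102]
After op 2 [order #2] market_buy(qty=8): fills=#2x#1:1@102; bids=[-] asks=[-]
After op 3 cancel(order #1): fills=none; bids=[-] asks=[-]
After op 4 [order #3] limit_sell(price=95, qty=10): fills=none; bids=[-] asks=[#3:10@95]
After op 5 [order #4] market_buy(qty=7): fills=#4x#3:7@95; bids=[-] asks=[#3:3@95]
After op 6 [order #5] market_sell(qty=8): fills=none; bids=[-] asks=[#3:3@95]
After op 7 [order #6] market_buy(qty=3): fills=#6x#3:3@95; bids=[-] asks=[-]
After op 8 [order #7] limit_sell(price=99, qty=8): fills=none; bids=[-] asks=[#7:8@99]
After op 9 [order #8] limit_sell(price=104, qty=4): fills=none; bids=[-] asks=[#7:8@99 #8:4@104]

Answer: 7@95,3@95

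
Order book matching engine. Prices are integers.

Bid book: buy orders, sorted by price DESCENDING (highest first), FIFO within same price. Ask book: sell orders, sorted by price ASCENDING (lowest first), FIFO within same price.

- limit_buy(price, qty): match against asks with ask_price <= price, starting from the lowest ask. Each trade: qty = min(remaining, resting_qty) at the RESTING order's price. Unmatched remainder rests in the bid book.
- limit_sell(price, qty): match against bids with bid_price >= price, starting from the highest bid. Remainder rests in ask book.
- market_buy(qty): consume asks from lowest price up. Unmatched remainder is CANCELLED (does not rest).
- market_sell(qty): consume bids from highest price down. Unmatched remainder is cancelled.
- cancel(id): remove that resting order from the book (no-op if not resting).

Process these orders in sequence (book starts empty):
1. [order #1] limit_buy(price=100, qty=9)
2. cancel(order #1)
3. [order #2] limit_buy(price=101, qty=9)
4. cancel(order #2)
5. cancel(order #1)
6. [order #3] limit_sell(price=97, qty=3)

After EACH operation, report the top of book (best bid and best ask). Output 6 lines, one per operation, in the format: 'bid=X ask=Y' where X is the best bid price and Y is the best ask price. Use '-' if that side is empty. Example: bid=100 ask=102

Answer: bid=100 ask=-
bid=- ask=-
bid=101 ask=-
bid=- ask=-
bid=- ask=-
bid=- ask=97

Derivation:
After op 1 [order #1] limit_buy(price=100, qty=9): fills=none; bids=[#1:9@100] asks=[-]
After op 2 cancel(order #1): fills=none; bids=[-] asks=[-]
After op 3 [order #2] limit_buy(price=101, qty=9): fills=none; bids=[#2:9@101] asks=[-]
After op 4 cancel(order #2): fills=none; bids=[-] asks=[-]
After op 5 cancel(order #1): fills=none; bids=[-] asks=[-]
After op 6 [order #3] limit_sell(price=97, qty=3): fills=none; bids=[-] asks=[#3:3@97]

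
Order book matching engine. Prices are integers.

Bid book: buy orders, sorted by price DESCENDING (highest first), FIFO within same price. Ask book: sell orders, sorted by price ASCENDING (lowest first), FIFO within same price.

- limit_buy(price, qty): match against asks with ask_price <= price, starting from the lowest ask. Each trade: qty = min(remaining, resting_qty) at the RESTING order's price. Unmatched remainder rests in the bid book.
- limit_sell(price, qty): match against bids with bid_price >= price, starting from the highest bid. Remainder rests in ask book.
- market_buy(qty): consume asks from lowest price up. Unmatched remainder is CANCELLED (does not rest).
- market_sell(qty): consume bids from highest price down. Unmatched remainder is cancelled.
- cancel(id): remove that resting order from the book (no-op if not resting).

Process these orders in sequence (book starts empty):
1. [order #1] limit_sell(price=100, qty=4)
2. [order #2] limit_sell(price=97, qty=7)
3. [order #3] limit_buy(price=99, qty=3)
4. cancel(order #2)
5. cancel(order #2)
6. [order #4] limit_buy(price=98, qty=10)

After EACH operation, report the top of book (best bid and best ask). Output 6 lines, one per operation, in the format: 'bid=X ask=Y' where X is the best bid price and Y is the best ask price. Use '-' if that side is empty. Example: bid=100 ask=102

After op 1 [order #1] limit_sell(price=100, qty=4): fills=none; bids=[-] asks=[#1:4@100]
After op 2 [order #2] limit_sell(price=97, qty=7): fills=none; bids=[-] asks=[#2:7@97 #1:4@100]
After op 3 [order #3] limit_buy(price=99, qty=3): fills=#3x#2:3@97; bids=[-] asks=[#2:4@97 #1:4@100]
After op 4 cancel(order #2): fills=none; bids=[-] asks=[#1:4@100]
After op 5 cancel(order #2): fills=none; bids=[-] asks=[#1:4@100]
After op 6 [order #4] limit_buy(price=98, qty=10): fills=none; bids=[#4:10@98] asks=[#1:4@100]

Answer: bid=- ask=100
bid=- ask=97
bid=- ask=97
bid=- ask=100
bid=- ask=100
bid=98 ask=100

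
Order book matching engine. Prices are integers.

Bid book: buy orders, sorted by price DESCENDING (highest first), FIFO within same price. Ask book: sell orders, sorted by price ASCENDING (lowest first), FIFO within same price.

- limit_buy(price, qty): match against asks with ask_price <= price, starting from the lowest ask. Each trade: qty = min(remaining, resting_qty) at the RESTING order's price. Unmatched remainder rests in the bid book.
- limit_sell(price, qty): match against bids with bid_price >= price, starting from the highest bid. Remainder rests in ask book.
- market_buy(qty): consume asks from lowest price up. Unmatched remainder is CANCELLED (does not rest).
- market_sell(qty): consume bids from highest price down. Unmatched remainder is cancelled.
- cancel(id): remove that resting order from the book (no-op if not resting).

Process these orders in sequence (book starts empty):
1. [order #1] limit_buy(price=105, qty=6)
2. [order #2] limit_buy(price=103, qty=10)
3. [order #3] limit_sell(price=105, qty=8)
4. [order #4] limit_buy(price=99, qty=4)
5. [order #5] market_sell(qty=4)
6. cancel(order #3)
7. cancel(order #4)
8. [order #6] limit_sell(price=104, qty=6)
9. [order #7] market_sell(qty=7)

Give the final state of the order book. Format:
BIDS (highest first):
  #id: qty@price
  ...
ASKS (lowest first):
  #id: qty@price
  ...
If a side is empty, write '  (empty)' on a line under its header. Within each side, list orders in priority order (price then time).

Answer: BIDS (highest first):
  (empty)
ASKS (lowest first):
  #6: 6@104

Derivation:
After op 1 [order #1] limit_buy(price=105, qty=6): fills=none; bids=[#1:6@105] asks=[-]
After op 2 [order #2] limit_buy(price=103, qty=10): fills=none; bids=[#1:6@105 #2:10@103] asks=[-]
After op 3 [order #3] limit_sell(price=105, qty=8): fills=#1x#3:6@105; bids=[#2:10@103] asks=[#3:2@105]
After op 4 [order #4] limit_buy(price=99, qty=4): fills=none; bids=[#2:10@103 #4:4@99] asks=[#3:2@105]
After op 5 [order #5] market_sell(qty=4): fills=#2x#5:4@103; bids=[#2:6@103 #4:4@99] asks=[#3:2@105]
After op 6 cancel(order #3): fills=none; bids=[#2:6@103 #4:4@99] asks=[-]
After op 7 cancel(order #4): fills=none; bids=[#2:6@103] asks=[-]
After op 8 [order #6] limit_sell(price=104, qty=6): fills=none; bids=[#2:6@103] asks=[#6:6@104]
After op 9 [order #7] market_sell(qty=7): fills=#2x#7:6@103; bids=[-] asks=[#6:6@104]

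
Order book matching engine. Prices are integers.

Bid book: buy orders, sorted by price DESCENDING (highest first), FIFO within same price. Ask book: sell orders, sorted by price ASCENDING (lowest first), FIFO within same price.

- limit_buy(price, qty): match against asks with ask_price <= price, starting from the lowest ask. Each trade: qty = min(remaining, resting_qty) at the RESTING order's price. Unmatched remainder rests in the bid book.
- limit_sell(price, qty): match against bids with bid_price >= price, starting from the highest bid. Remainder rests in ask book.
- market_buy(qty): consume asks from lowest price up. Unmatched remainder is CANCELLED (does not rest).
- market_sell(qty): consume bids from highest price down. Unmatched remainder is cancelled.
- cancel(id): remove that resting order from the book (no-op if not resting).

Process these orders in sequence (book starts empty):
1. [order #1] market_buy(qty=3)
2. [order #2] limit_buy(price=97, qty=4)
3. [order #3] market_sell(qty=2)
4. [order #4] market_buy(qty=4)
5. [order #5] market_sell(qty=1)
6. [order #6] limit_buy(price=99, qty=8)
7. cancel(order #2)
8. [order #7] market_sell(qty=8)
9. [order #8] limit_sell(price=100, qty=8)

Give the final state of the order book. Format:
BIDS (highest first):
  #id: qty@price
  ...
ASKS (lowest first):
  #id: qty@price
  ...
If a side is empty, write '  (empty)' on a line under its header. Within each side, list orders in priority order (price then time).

Answer: BIDS (highest first):
  (empty)
ASKS (lowest first):
  #8: 8@100

Derivation:
After op 1 [order #1] market_buy(qty=3): fills=none; bids=[-] asks=[-]
After op 2 [order #2] limit_buy(price=97, qty=4): fills=none; bids=[#2:4@97] asks=[-]
After op 3 [order #3] market_sell(qty=2): fills=#2x#3:2@97; bids=[#2:2@97] asks=[-]
After op 4 [order #4] market_buy(qty=4): fills=none; bids=[#2:2@97] asks=[-]
After op 5 [order #5] market_sell(qty=1): fills=#2x#5:1@97; bids=[#2:1@97] asks=[-]
After op 6 [order #6] limit_buy(price=99, qty=8): fills=none; bids=[#6:8@99 #2:1@97] asks=[-]
After op 7 cancel(order #2): fills=none; bids=[#6:8@99] asks=[-]
After op 8 [order #7] market_sell(qty=8): fills=#6x#7:8@99; bids=[-] asks=[-]
After op 9 [order #8] limit_sell(price=100, qty=8): fills=none; bids=[-] asks=[#8:8@100]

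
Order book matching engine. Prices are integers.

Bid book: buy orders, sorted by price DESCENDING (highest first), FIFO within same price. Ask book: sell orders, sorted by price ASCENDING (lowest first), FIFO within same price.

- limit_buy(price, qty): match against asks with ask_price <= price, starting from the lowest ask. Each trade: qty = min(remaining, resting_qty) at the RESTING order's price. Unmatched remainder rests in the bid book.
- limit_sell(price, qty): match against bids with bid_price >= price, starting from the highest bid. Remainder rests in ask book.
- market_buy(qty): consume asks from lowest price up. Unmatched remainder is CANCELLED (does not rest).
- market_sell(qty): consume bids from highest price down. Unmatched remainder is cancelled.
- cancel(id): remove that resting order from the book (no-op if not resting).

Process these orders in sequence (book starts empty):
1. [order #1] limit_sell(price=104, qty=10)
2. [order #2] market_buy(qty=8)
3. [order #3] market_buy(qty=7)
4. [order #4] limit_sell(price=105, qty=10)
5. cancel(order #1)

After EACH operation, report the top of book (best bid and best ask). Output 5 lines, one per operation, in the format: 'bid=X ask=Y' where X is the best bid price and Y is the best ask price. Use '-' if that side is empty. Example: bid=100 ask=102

Answer: bid=- ask=104
bid=- ask=104
bid=- ask=-
bid=- ask=105
bid=- ask=105

Derivation:
After op 1 [order #1] limit_sell(price=104, qty=10): fills=none; bids=[-] asks=[#1:10@104]
After op 2 [order #2] market_buy(qty=8): fills=#2x#1:8@104; bids=[-] asks=[#1:2@104]
After op 3 [order #3] market_buy(qty=7): fills=#3x#1:2@104; bids=[-] asks=[-]
After op 4 [order #4] limit_sell(price=105, qty=10): fills=none; bids=[-] asks=[#4:10@105]
After op 5 cancel(order #1): fills=none; bids=[-] asks=[#4:10@105]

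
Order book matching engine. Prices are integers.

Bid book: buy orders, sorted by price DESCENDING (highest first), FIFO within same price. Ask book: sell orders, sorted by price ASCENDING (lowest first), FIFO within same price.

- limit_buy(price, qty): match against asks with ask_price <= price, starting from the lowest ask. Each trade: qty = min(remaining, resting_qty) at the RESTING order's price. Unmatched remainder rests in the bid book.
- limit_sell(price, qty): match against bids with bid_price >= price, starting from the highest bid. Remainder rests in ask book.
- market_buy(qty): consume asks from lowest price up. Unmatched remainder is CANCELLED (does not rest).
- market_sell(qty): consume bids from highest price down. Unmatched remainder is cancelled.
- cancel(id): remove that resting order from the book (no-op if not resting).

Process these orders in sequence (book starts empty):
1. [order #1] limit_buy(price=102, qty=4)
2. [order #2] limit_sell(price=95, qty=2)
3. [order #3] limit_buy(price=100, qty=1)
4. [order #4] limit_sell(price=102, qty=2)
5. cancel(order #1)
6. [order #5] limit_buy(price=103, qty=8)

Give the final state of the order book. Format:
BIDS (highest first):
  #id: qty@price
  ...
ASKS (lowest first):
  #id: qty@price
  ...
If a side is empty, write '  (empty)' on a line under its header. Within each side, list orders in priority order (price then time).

Answer: BIDS (highest first):
  #5: 8@103
  #3: 1@100
ASKS (lowest first):
  (empty)

Derivation:
After op 1 [order #1] limit_buy(price=102, qty=4): fills=none; bids=[#1:4@102] asks=[-]
After op 2 [order #2] limit_sell(price=95, qty=2): fills=#1x#2:2@102; bids=[#1:2@102] asks=[-]
After op 3 [order #3] limit_buy(price=100, qty=1): fills=none; bids=[#1:2@102 #3:1@100] asks=[-]
After op 4 [order #4] limit_sell(price=102, qty=2): fills=#1x#4:2@102; bids=[#3:1@100] asks=[-]
After op 5 cancel(order #1): fills=none; bids=[#3:1@100] asks=[-]
After op 6 [order #5] limit_buy(price=103, qty=8): fills=none; bids=[#5:8@103 #3:1@100] asks=[-]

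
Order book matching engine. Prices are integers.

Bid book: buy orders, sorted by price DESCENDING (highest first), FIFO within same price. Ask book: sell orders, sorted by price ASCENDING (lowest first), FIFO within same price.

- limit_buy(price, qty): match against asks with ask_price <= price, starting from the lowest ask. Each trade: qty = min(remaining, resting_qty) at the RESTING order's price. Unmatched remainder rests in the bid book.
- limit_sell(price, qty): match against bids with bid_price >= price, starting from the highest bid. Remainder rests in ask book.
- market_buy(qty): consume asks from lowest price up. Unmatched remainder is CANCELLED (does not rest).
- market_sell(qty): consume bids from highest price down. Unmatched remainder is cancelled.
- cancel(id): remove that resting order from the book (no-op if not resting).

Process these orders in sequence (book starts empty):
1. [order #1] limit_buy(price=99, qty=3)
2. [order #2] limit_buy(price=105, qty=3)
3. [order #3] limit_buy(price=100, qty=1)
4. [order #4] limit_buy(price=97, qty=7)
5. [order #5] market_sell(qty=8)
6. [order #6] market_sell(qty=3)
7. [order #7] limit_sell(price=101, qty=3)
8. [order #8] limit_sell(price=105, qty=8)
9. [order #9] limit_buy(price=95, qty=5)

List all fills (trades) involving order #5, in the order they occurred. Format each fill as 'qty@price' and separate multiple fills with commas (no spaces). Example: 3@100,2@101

Answer: 3@105,1@100,3@99,1@97

Derivation:
After op 1 [order #1] limit_buy(price=99, qty=3): fills=none; bids=[#1:3@99] asks=[-]
After op 2 [order #2] limit_buy(price=105, qty=3): fills=none; bids=[#2:3@105 #1:3@99] asks=[-]
After op 3 [order #3] limit_buy(price=100, qty=1): fills=none; bids=[#2:3@105 #3:1@100 #1:3@99] asks=[-]
After op 4 [order #4] limit_buy(price=97, qty=7): fills=none; bids=[#2:3@105 #3:1@100 #1:3@99 #4:7@97] asks=[-]
After op 5 [order #5] market_sell(qty=8): fills=#2x#5:3@105 #3x#5:1@100 #1x#5:3@99 #4x#5:1@97; bids=[#4:6@97] asks=[-]
After op 6 [order #6] market_sell(qty=3): fills=#4x#6:3@97; bids=[#4:3@97] asks=[-]
After op 7 [order #7] limit_sell(price=101, qty=3): fills=none; bids=[#4:3@97] asks=[#7:3@101]
After op 8 [order #8] limit_sell(price=105, qty=8): fills=none; bids=[#4:3@97] asks=[#7:3@101 #8:8@105]
After op 9 [order #9] limit_buy(price=95, qty=5): fills=none; bids=[#4:3@97 #9:5@95] asks=[#7:3@101 #8:8@105]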